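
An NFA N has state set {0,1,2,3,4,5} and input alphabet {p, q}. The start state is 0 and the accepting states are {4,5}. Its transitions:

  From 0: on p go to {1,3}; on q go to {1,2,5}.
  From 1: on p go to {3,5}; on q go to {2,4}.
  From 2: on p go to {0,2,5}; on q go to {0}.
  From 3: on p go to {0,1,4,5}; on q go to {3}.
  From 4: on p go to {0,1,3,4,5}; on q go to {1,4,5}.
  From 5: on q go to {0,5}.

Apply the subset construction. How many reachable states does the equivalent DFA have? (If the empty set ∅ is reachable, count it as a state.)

10

Start state of the DFA: {0}.
{0} --p--> {1,3}  [new]
{0} --q--> {1,2,5}  [new]
{1,3} --p--> {0,1,3,4,5}  [new]
{1,3} --q--> {2,3,4}  [new]
{1,2,5} --p--> {0,2,3,5}  [new]
{1,2,5} --q--> {0,2,4,5}  [new]
{0,1,3,4,5} --p--> {0,1,3,4,5}  [seen]
{0,1,3,4,5} --q--> {0,1,2,3,4,5}  [new]
{2,3,4} --p--> {0,1,2,3,4,5}  [seen]
{2,3,4} --q--> {0,1,3,4,5}  [seen]
{0,2,3,5} --p--> {0,1,2,3,4,5}  [seen]
{0,2,3,5} --q--> {0,1,2,3,5}  [new]
{0,2,4,5} --p--> {0,1,2,3,4,5}  [seen]
{0,2,4,5} --q--> {0,1,2,4,5}  [new]
{0,1,2,3,4,5} --p--> {0,1,2,3,4,5}  [seen]
{0,1,2,3,4,5} --q--> {0,1,2,3,4,5}  [seen]
{0,1,2,3,5} --p--> {0,1,2,3,4,5}  [seen]
{0,1,2,3,5} --q--> {0,1,2,3,4,5}  [seen]
{0,1,2,4,5} --p--> {0,1,2,3,4,5}  [seen]
{0,1,2,4,5} --q--> {0,1,2,4,5}  [seen]
Reachable DFA states: {0}, {1,3}, {1,2,5}, {0,1,3,4,5}, {2,3,4}, {0,2,3,5}, {0,2,4,5}, {0,1,2,3,4,5}, {0,1,2,3,5}, {0,1,2,4,5}.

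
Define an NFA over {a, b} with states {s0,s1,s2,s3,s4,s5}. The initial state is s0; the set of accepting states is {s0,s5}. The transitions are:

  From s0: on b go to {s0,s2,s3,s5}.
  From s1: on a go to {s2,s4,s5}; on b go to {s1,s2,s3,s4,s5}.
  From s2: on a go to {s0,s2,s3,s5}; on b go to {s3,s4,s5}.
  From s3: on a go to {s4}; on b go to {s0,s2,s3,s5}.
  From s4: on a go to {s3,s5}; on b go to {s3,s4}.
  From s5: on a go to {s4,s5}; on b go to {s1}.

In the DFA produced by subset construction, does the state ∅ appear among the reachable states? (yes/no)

yes

Start state of the DFA: {s0}.
{s0} --a--> ∅  [new]
{s0} --b--> {s0,s2,s3,s5}  [new]
∅ --a--> ∅  [seen]
∅ --b--> ∅  [seen]
{s0,s2,s3,s5} --a--> {s0,s2,s3,s4,s5}  [new]
{s0,s2,s3,s5} --b--> {s0,s1,s2,s3,s4,s5}  [new]
{s0,s2,s3,s4,s5} --a--> {s0,s2,s3,s4,s5}  [seen]
{s0,s2,s3,s4,s5} --b--> {s0,s1,s2,s3,s4,s5}  [seen]
{s0,s1,s2,s3,s4,s5} --a--> {s0,s2,s3,s4,s5}  [seen]
{s0,s1,s2,s3,s4,s5} --b--> {s0,s1,s2,s3,s4,s5}  [seen]
Reachable DFA states: {s0}, ∅, {s0,s2,s3,s5}, {s0,s2,s3,s4,s5}, {s0,s1,s2,s3,s4,s5}.
∅ is among them.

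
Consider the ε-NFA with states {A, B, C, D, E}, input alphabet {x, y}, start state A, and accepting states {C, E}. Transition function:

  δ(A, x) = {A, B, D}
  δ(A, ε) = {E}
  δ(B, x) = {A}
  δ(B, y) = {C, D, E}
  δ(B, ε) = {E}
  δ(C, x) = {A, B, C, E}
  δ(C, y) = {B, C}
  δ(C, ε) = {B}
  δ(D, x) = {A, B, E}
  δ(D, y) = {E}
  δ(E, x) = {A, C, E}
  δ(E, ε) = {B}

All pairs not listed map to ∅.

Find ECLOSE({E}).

{B, E}

Begin with {E}.
E →ε {B}; add B.
ε-closure = {B, E}.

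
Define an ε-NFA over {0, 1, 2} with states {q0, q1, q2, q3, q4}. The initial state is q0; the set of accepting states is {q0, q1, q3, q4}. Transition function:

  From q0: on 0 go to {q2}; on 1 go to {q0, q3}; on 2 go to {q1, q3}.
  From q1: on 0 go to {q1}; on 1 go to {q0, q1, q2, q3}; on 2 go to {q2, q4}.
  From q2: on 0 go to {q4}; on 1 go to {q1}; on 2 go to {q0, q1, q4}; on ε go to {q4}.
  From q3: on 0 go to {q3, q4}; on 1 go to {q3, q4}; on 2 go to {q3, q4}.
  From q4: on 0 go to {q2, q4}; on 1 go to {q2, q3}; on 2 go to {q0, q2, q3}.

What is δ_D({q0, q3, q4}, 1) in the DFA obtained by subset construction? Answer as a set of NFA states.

δ(q0,1) = {q0, q3}; δ(q3,1) = {q3, q4}; δ(q4,1) = {q2, q3}.
Union: {q0, q2, q3, q4}.

{q0, q2, q3, q4}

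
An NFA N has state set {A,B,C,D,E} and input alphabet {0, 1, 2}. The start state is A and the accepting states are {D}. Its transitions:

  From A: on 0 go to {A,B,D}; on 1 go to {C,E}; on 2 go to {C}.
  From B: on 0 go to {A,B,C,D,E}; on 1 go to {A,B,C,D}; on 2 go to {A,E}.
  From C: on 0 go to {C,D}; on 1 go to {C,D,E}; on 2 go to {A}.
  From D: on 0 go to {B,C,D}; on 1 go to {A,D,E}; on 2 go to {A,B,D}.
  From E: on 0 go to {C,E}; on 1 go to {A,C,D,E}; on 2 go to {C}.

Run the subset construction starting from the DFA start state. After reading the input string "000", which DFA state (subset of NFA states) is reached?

Start: {A}.
δ(A,0) = {A,B,D}.
Union: {A,B,D}.
After 0: {A,B,D}.
δ(A,0) = {A,B,D}; δ(B,0) = {A,B,C,D,E}; δ(D,0) = {B,C,D}.
Union: {A,B,C,D,E}.
After 0: {A,B,C,D,E}.
δ(A,0) = {A,B,D}; δ(B,0) = {A,B,C,D,E}; δ(C,0) = {C,D}; δ(D,0) = {B,C,D}; δ(E,0) = {C,E}.
Union: {A,B,C,D,E}.
After 0: {A,B,C,D,E}.

{A,B,C,D,E}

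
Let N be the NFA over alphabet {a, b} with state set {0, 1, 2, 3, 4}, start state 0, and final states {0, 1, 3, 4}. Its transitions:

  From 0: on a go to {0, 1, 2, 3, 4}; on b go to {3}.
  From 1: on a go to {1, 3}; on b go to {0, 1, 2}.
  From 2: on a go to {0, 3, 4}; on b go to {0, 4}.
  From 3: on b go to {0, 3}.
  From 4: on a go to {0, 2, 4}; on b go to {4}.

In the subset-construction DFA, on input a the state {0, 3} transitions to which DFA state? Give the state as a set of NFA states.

δ(0,a) = {0, 1, 2, 3, 4}; δ(3,a) = ∅.
Union: {0, 1, 2, 3, 4}.

{0, 1, 2, 3, 4}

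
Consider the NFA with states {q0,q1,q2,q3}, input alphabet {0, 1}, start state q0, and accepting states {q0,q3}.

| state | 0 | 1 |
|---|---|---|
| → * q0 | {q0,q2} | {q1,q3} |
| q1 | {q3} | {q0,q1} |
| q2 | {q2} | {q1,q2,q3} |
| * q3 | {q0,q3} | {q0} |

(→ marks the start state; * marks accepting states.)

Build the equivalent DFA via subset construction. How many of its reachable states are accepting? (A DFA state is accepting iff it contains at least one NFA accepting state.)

9

Start state of the DFA: {q0}.
{q0} --0--> {q0,q2}  [new]
{q0} --1--> {q1,q3}  [new]
{q0,q2} --0--> {q0,q2}  [seen]
{q0,q2} --1--> {q1,q2,q3}  [new]
{q1,q3} --0--> {q0,q3}  [new]
{q1,q3} --1--> {q0,q1}  [new]
{q1,q2,q3} --0--> {q0,q2,q3}  [new]
{q1,q2,q3} --1--> {q0,q1,q2,q3}  [new]
{q0,q3} --0--> {q0,q2,q3}  [seen]
{q0,q3} --1--> {q0,q1,q3}  [new]
{q0,q1} --0--> {q0,q2,q3}  [seen]
{q0,q1} --1--> {q0,q1,q3}  [seen]
{q0,q2,q3} --0--> {q0,q2,q3}  [seen]
{q0,q2,q3} --1--> {q0,q1,q2,q3}  [seen]
{q0,q1,q2,q3} --0--> {q0,q2,q3}  [seen]
{q0,q1,q2,q3} --1--> {q0,q1,q2,q3}  [seen]
{q0,q1,q3} --0--> {q0,q2,q3}  [seen]
{q0,q1,q3} --1--> {q0,q1,q3}  [seen]
Reachable DFA states: {q0}, {q0,q2}, {q1,q3}, {q1,q2,q3}, {q0,q3}, {q0,q1}, {q0,q2,q3}, {q0,q1,q2,q3}, {q0,q1,q3}.
Accepting DFA states (contain an NFA accepting state): {q0}, {q0,q2}, {q1,q3}, {q1,q2,q3}, {q0,q3}, {q0,q1}, {q0,q2,q3}, {q0,q1,q2,q3}, {q0,q1,q3}.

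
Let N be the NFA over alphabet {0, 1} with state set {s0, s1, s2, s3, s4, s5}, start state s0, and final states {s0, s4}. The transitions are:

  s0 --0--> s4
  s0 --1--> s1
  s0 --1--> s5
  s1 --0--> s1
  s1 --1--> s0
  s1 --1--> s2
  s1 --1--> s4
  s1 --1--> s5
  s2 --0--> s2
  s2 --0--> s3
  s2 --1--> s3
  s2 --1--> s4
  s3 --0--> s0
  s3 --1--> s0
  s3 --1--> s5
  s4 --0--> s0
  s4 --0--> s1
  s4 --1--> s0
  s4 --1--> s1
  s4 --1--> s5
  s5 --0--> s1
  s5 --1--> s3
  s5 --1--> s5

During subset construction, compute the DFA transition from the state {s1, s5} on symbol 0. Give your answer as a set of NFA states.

δ(s1,0) = {s1}; δ(s5,0) = {s1}.
Union: {s1}.

{s1}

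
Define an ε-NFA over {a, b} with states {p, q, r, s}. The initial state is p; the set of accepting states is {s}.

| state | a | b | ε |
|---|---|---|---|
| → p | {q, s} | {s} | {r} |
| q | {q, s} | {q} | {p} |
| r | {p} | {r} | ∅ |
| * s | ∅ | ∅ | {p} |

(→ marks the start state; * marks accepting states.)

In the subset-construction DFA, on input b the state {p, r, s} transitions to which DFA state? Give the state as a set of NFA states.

δ(p,b) = {s}; δ(r,b) = {r}; δ(s,b) = ∅.
Union: {r, s}.
ε-closure gives {p, r, s}.

{p, r, s}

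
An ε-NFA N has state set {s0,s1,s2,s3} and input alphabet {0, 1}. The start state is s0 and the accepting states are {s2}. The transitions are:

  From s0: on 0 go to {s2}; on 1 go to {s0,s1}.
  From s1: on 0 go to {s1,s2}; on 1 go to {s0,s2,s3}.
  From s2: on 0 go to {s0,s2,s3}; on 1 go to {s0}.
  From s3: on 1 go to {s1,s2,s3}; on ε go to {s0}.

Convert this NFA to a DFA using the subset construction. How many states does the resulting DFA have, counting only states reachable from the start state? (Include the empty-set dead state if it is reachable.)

Start state of the DFA: {s0} (ε-closure of the NFA start).
{s0} --0--> {s2}  [new]
{s0} --1--> {s0,s1}  [new]
{s2} --0--> {s0,s2,s3}  [new]
{s2} --1--> {s0}  [seen]
{s0,s1} --0--> {s1,s2}  [new]
{s0,s1} --1--> {s0,s1,s2,s3}  [new]
{s0,s2,s3} --0--> {s0,s2,s3}  [seen]
{s0,s2,s3} --1--> {s0,s1,s2,s3}  [seen]
{s1,s2} --0--> {s0,s1,s2,s3}  [seen]
{s1,s2} --1--> {s0,s2,s3}  [seen]
{s0,s1,s2,s3} --0--> {s0,s1,s2,s3}  [seen]
{s0,s1,s2,s3} --1--> {s0,s1,s2,s3}  [seen]
Reachable DFA states: {s0}, {s2}, {s0,s1}, {s0,s2,s3}, {s1,s2}, {s0,s1,s2,s3}.

6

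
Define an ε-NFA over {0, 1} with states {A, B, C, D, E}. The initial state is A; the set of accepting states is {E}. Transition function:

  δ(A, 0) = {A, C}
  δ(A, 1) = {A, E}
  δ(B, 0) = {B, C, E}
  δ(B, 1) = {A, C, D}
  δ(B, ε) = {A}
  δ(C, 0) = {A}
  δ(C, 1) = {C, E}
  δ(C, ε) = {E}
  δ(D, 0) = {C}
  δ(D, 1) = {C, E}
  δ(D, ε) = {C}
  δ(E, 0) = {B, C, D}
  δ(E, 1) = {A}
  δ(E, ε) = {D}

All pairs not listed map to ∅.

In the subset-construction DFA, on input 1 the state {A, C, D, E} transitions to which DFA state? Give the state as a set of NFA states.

{A, C, D, E}

δ(A,1) = {A, E}; δ(C,1) = {C, E}; δ(D,1) = {C, E}; δ(E,1) = {A}.
Union: {A, C, E}.
ε-closure gives {A, C, D, E}.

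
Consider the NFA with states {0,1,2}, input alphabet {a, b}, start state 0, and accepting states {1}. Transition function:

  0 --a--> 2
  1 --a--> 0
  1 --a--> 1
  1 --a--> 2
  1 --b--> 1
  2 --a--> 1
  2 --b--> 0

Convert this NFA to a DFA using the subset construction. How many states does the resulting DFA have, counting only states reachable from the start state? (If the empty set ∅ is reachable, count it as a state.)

6

Start state of the DFA: {0}.
{0} --a--> {2}  [new]
{0} --b--> ∅  [new]
{2} --a--> {1}  [new]
{2} --b--> {0}  [seen]
∅ --a--> ∅  [seen]
∅ --b--> ∅  [seen]
{1} --a--> {0,1,2}  [new]
{1} --b--> {1}  [seen]
{0,1,2} --a--> {0,1,2}  [seen]
{0,1,2} --b--> {0,1}  [new]
{0,1} --a--> {0,1,2}  [seen]
{0,1} --b--> {1}  [seen]
Reachable DFA states: {0}, {2}, ∅, {1}, {0,1,2}, {0,1}.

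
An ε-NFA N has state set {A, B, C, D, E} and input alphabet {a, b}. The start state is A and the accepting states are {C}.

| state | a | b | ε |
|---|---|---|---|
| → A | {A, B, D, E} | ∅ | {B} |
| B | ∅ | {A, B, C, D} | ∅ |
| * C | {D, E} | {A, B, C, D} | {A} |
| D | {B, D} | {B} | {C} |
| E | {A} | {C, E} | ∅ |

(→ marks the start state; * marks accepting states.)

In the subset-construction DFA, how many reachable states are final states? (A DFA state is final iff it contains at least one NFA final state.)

2

Start state of the DFA: {A, B} (ε-closure of the NFA start).
{A, B} --a--> {A, B, C, D, E}  [new]
{A, B} --b--> {A, B, C, D}  [new]
{A, B, C, D, E} --a--> {A, B, C, D, E}  [seen]
{A, B, C, D, E} --b--> {A, B, C, D, E}  [seen]
{A, B, C, D} --a--> {A, B, C, D, E}  [seen]
{A, B, C, D} --b--> {A, B, C, D}  [seen]
Reachable DFA states: {A, B}, {A, B, C, D, E}, {A, B, C, D}.
Accepting DFA states (contain an NFA accepting state): {A, B, C, D, E}, {A, B, C, D}.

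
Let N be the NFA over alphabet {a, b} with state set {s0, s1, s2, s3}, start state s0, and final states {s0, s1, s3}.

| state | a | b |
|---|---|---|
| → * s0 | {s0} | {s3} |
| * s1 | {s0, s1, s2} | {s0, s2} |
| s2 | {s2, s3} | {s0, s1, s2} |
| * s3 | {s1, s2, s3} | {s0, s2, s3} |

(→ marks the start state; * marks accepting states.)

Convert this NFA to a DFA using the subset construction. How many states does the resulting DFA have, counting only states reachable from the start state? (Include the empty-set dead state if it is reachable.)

Start state of the DFA: {s0}.
{s0} --a--> {s0}  [seen]
{s0} --b--> {s3}  [new]
{s3} --a--> {s1, s2, s3}  [new]
{s3} --b--> {s0, s2, s3}  [new]
{s1, s2, s3} --a--> {s0, s1, s2, s3}  [new]
{s1, s2, s3} --b--> {s0, s1, s2, s3}  [seen]
{s0, s2, s3} --a--> {s0, s1, s2, s3}  [seen]
{s0, s2, s3} --b--> {s0, s1, s2, s3}  [seen]
{s0, s1, s2, s3} --a--> {s0, s1, s2, s3}  [seen]
{s0, s1, s2, s3} --b--> {s0, s1, s2, s3}  [seen]
Reachable DFA states: {s0}, {s3}, {s1, s2, s3}, {s0, s2, s3}, {s0, s1, s2, s3}.

5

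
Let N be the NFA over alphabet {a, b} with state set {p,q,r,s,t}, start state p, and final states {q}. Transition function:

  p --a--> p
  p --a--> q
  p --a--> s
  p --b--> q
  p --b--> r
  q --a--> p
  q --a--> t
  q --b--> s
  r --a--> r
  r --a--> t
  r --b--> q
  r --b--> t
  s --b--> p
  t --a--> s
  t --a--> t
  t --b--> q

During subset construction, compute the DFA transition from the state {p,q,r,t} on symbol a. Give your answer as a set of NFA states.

δ(p,a) = {p,q,s}; δ(q,a) = {p,t}; δ(r,a) = {r,t}; δ(t,a) = {s,t}.
Union: {p,q,r,s,t}.

{p,q,r,s,t}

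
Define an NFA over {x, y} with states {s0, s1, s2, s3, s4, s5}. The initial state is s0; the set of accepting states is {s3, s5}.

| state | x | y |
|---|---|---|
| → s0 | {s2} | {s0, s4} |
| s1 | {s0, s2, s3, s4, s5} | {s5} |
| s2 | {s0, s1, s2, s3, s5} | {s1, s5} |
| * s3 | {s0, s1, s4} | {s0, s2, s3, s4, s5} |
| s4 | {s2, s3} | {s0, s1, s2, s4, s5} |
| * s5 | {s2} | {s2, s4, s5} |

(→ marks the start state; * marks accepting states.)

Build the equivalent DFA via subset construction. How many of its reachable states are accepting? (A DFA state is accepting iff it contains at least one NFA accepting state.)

Start state of the DFA: {s0}.
{s0} --x--> {s2}  [new]
{s0} --y--> {s0, s4}  [new]
{s2} --x--> {s0, s1, s2, s3, s5}  [new]
{s2} --y--> {s1, s5}  [new]
{s0, s4} --x--> {s2, s3}  [new]
{s0, s4} --y--> {s0, s1, s2, s4, s5}  [new]
{s0, s1, s2, s3, s5} --x--> {s0, s1, s2, s3, s4, s5}  [new]
{s0, s1, s2, s3, s5} --y--> {s0, s1, s2, s3, s4, s5}  [seen]
{s1, s5} --x--> {s0, s2, s3, s4, s5}  [new]
{s1, s5} --y--> {s2, s4, s5}  [new]
{s2, s3} --x--> {s0, s1, s2, s3, s4, s5}  [seen]
{s2, s3} --y--> {s0, s1, s2, s3, s4, s5}  [seen]
{s0, s1, s2, s4, s5} --x--> {s0, s1, s2, s3, s4, s5}  [seen]
{s0, s1, s2, s4, s5} --y--> {s0, s1, s2, s4, s5}  [seen]
{s0, s1, s2, s3, s4, s5} --x--> {s0, s1, s2, s3, s4, s5}  [seen]
{s0, s1, s2, s3, s4, s5} --y--> {s0, s1, s2, s3, s4, s5}  [seen]
{s0, s2, s3, s4, s5} --x--> {s0, s1, s2, s3, s4, s5}  [seen]
{s0, s2, s3, s4, s5} --y--> {s0, s1, s2, s3, s4, s5}  [seen]
{s2, s4, s5} --x--> {s0, s1, s2, s3, s5}  [seen]
{s2, s4, s5} --y--> {s0, s1, s2, s4, s5}  [seen]
Reachable DFA states: {s0}, {s2}, {s0, s4}, {s0, s1, s2, s3, s5}, {s1, s5}, {s2, s3}, {s0, s1, s2, s4, s5}, {s0, s1, s2, s3, s4, s5}, {s0, s2, s3, s4, s5}, {s2, s4, s5}.
Accepting DFA states (contain an NFA accepting state): {s0, s1, s2, s3, s5}, {s1, s5}, {s2, s3}, {s0, s1, s2, s4, s5}, {s0, s1, s2, s3, s4, s5}, {s0, s2, s3, s4, s5}, {s2, s4, s5}.

7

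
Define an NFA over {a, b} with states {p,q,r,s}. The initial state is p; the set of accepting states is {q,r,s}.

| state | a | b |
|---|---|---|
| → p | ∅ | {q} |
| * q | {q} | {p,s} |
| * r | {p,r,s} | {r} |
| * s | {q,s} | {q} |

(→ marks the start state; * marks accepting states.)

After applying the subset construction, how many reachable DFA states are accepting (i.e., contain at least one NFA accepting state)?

Start state of the DFA: {p}.
{p} --a--> ∅  [new]
{p} --b--> {q}  [new]
∅ --a--> ∅  [seen]
∅ --b--> ∅  [seen]
{q} --a--> {q}  [seen]
{q} --b--> {p,s}  [new]
{p,s} --a--> {q,s}  [new]
{p,s} --b--> {q}  [seen]
{q,s} --a--> {q,s}  [seen]
{q,s} --b--> {p,q,s}  [new]
{p,q,s} --a--> {q,s}  [seen]
{p,q,s} --b--> {p,q,s}  [seen]
Reachable DFA states: {p}, ∅, {q}, {p,s}, {q,s}, {p,q,s}.
Accepting DFA states (contain an NFA accepting state): {q}, {p,s}, {q,s}, {p,q,s}.

4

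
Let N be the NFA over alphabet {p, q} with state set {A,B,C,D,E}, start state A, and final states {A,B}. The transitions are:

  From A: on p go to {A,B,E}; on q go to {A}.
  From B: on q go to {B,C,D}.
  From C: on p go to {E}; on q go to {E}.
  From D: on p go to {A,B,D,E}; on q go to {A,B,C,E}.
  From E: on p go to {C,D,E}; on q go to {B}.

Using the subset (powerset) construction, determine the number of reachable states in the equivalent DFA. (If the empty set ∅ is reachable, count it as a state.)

5

Start state of the DFA: {A}.
{A} --p--> {A,B,E}  [new]
{A} --q--> {A}  [seen]
{A,B,E} --p--> {A,B,C,D,E}  [new]
{A,B,E} --q--> {A,B,C,D}  [new]
{A,B,C,D,E} --p--> {A,B,C,D,E}  [seen]
{A,B,C,D,E} --q--> {A,B,C,D,E}  [seen]
{A,B,C,D} --p--> {A,B,D,E}  [new]
{A,B,C,D} --q--> {A,B,C,D,E}  [seen]
{A,B,D,E} --p--> {A,B,C,D,E}  [seen]
{A,B,D,E} --q--> {A,B,C,D,E}  [seen]
Reachable DFA states: {A}, {A,B,E}, {A,B,C,D,E}, {A,B,C,D}, {A,B,D,E}.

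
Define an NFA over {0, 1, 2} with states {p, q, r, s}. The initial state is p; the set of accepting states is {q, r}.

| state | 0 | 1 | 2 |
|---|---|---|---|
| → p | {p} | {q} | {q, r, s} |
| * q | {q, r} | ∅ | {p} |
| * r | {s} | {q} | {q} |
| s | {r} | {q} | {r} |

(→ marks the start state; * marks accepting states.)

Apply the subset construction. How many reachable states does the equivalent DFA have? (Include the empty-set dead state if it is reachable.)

8

Start state of the DFA: {p}.
{p} --0--> {p}  [seen]
{p} --1--> {q}  [new]
{p} --2--> {q, r, s}  [new]
{q} --0--> {q, r}  [new]
{q} --1--> ∅  [new]
{q} --2--> {p}  [seen]
{q, r, s} --0--> {q, r, s}  [seen]
{q, r, s} --1--> {q}  [seen]
{q, r, s} --2--> {p, q, r}  [new]
{q, r} --0--> {q, r, s}  [seen]
{q, r} --1--> {q}  [seen]
{q, r} --2--> {p, q}  [new]
∅ --0--> ∅  [seen]
∅ --1--> ∅  [seen]
∅ --2--> ∅  [seen]
{p, q, r} --0--> {p, q, r, s}  [new]
{p, q, r} --1--> {q}  [seen]
{p, q, r} --2--> {p, q, r, s}  [seen]
{p, q} --0--> {p, q, r}  [seen]
{p, q} --1--> {q}  [seen]
{p, q} --2--> {p, q, r, s}  [seen]
{p, q, r, s} --0--> {p, q, r, s}  [seen]
{p, q, r, s} --1--> {q}  [seen]
{p, q, r, s} --2--> {p, q, r, s}  [seen]
Reachable DFA states: {p}, {q}, {q, r, s}, {q, r}, ∅, {p, q, r}, {p, q}, {p, q, r, s}.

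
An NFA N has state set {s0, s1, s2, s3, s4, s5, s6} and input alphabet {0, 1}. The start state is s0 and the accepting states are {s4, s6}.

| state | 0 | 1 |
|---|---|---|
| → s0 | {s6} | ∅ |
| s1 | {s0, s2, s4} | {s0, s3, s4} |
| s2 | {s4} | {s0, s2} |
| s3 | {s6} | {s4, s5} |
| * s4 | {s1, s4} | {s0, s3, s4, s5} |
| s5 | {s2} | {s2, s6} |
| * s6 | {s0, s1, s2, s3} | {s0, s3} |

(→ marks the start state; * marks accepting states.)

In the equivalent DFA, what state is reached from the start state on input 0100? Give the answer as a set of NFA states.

Start: {s0}.
δ(s0,0) = {s6}.
Union: {s6}.
After 0: {s6}.
δ(s6,1) = {s0, s3}.
Union: {s0, s3}.
After 1: {s0, s3}.
δ(s0,0) = {s6}; δ(s3,0) = {s6}.
Union: {s6}.
After 0: {s6}.
δ(s6,0) = {s0, s1, s2, s3}.
Union: {s0, s1, s2, s3}.
After 0: {s0, s1, s2, s3}.

{s0, s1, s2, s3}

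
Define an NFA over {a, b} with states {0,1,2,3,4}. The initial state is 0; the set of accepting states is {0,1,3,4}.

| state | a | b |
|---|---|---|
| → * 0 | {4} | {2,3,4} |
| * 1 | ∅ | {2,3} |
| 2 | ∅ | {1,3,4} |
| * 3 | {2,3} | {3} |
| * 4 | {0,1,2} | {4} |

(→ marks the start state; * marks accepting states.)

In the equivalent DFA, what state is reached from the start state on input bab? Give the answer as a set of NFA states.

Start: {0}.
δ(0,b) = {2,3,4}.
Union: {2,3,4}.
After b: {2,3,4}.
δ(2,a) = ∅; δ(3,a) = {2,3}; δ(4,a) = {0,1,2}.
Union: {0,1,2,3}.
After a: {0,1,2,3}.
δ(0,b) = {2,3,4}; δ(1,b) = {2,3}; δ(2,b) = {1,3,4}; δ(3,b) = {3}.
Union: {1,2,3,4}.
After b: {1,2,3,4}.

{1,2,3,4}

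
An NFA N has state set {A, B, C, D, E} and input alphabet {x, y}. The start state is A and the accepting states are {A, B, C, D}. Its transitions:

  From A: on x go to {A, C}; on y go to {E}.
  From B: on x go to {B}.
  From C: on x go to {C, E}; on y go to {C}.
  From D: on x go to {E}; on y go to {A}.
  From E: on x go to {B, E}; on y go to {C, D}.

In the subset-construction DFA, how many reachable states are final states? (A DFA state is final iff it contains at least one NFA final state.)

Start state of the DFA: {A}.
{A} --x--> {A, C}  [new]
{A} --y--> {E}  [new]
{A, C} --x--> {A, C, E}  [new]
{A, C} --y--> {C, E}  [new]
{E} --x--> {B, E}  [new]
{E} --y--> {C, D}  [new]
{A, C, E} --x--> {A, B, C, E}  [new]
{A, C, E} --y--> {C, D, E}  [new]
{C, E} --x--> {B, C, E}  [new]
{C, E} --y--> {C, D}  [seen]
{B, E} --x--> {B, E}  [seen]
{B, E} --y--> {C, D}  [seen]
{C, D} --x--> {C, E}  [seen]
{C, D} --y--> {A, C}  [seen]
{A, B, C, E} --x--> {A, B, C, E}  [seen]
{A, B, C, E} --y--> {C, D, E}  [seen]
{C, D, E} --x--> {B, C, E}  [seen]
{C, D, E} --y--> {A, C, D}  [new]
{B, C, E} --x--> {B, C, E}  [seen]
{B, C, E} --y--> {C, D}  [seen]
{A, C, D} --x--> {A, C, E}  [seen]
{A, C, D} --y--> {A, C, E}  [seen]
Reachable DFA states: {A}, {A, C}, {E}, {A, C, E}, {C, E}, {B, E}, {C, D}, {A, B, C, E}, {C, D, E}, {B, C, E}, {A, C, D}.
Accepting DFA states (contain an NFA accepting state): {A}, {A, C}, {A, C, E}, {C, E}, {B, E}, {C, D}, {A, B, C, E}, {C, D, E}, {B, C, E}, {A, C, D}.

10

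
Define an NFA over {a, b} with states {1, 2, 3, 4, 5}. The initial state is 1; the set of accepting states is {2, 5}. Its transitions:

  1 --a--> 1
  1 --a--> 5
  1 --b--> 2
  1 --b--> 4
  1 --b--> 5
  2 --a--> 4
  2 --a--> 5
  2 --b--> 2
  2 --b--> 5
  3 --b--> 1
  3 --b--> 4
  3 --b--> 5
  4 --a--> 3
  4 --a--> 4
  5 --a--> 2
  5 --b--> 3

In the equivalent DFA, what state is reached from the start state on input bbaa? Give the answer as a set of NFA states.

Start: {1}.
δ(1,b) = {2, 4, 5}.
Union: {2, 4, 5}.
After b: {2, 4, 5}.
δ(2,b) = {2, 5}; δ(4,b) = ∅; δ(5,b) = {3}.
Union: {2, 3, 5}.
After b: {2, 3, 5}.
δ(2,a) = {4, 5}; δ(3,a) = ∅; δ(5,a) = {2}.
Union: {2, 4, 5}.
After a: {2, 4, 5}.
δ(2,a) = {4, 5}; δ(4,a) = {3, 4}; δ(5,a) = {2}.
Union: {2, 3, 4, 5}.
After a: {2, 3, 4, 5}.

{2, 3, 4, 5}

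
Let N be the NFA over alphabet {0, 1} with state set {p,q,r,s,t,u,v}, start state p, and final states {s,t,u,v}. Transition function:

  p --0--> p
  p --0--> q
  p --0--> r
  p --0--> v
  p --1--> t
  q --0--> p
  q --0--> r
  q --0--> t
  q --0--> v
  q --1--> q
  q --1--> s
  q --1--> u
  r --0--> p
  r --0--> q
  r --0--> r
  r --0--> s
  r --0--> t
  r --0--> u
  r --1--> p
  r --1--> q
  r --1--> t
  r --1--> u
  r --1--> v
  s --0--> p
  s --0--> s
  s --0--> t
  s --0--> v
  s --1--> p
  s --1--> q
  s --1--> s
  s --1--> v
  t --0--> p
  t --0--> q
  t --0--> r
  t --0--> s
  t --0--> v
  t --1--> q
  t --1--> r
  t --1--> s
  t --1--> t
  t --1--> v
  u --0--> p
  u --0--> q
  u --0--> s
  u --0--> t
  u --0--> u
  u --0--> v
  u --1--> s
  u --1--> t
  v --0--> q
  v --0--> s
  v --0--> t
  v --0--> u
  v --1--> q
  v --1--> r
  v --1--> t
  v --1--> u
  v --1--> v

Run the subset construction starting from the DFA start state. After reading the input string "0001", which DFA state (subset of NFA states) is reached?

{p,q,r,s,t,u,v}

Start: {p}.
δ(p,0) = {p,q,r,v}.
Union: {p,q,r,v}.
After 0: {p,q,r,v}.
δ(p,0) = {p,q,r,v}; δ(q,0) = {p,r,t,v}; δ(r,0) = {p,q,r,s,t,u}; δ(v,0) = {q,s,t,u}.
Union: {p,q,r,s,t,u,v}.
After 0: {p,q,r,s,t,u,v}.
δ(p,0) = {p,q,r,v}; δ(q,0) = {p,r,t,v}; δ(r,0) = {p,q,r,s,t,u}; δ(s,0) = {p,s,t,v}; δ(t,0) = {p,q,r,s,v}; δ(u,0) = {p,q,s,t,u,v}; δ(v,0) = {q,s,t,u}.
Union: {p,q,r,s,t,u,v}.
After 0: {p,q,r,s,t,u,v}.
δ(p,1) = {t}; δ(q,1) = {q,s,u}; δ(r,1) = {p,q,t,u,v}; δ(s,1) = {p,q,s,v}; δ(t,1) = {q,r,s,t,v}; δ(u,1) = {s,t}; δ(v,1) = {q,r,t,u,v}.
Union: {p,q,r,s,t,u,v}.
After 1: {p,q,r,s,t,u,v}.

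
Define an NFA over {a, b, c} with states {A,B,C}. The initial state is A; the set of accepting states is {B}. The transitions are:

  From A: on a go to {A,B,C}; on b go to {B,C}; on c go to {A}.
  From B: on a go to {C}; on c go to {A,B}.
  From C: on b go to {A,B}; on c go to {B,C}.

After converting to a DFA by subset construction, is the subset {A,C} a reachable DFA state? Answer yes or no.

Start state of the DFA: {A}.
{A} --a--> {A,B,C}  [new]
{A} --b--> {B,C}  [new]
{A} --c--> {A}  [seen]
{A,B,C} --a--> {A,B,C}  [seen]
{A,B,C} --b--> {A,B,C}  [seen]
{A,B,C} --c--> {A,B,C}  [seen]
{B,C} --a--> {C}  [new]
{B,C} --b--> {A,B}  [new]
{B,C} --c--> {A,B,C}  [seen]
{C} --a--> ∅  [new]
{C} --b--> {A,B}  [seen]
{C} --c--> {B,C}  [seen]
{A,B} --a--> {A,B,C}  [seen]
{A,B} --b--> {B,C}  [seen]
{A,B} --c--> {A,B}  [seen]
∅ --a--> ∅  [seen]
∅ --b--> ∅  [seen]
∅ --c--> ∅  [seen]
Reachable DFA states: {A}, {A,B,C}, {B,C}, {C}, {A,B}, ∅.
{A,C} is not among them.

no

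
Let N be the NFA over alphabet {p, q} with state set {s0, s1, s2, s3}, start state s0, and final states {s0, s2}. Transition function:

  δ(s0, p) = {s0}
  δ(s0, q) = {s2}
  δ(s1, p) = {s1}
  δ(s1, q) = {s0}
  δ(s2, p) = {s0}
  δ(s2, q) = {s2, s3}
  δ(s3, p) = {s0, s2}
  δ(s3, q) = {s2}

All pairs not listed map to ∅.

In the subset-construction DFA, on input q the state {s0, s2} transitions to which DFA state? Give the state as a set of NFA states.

{s2, s3}

δ(s0,q) = {s2}; δ(s2,q) = {s2, s3}.
Union: {s2, s3}.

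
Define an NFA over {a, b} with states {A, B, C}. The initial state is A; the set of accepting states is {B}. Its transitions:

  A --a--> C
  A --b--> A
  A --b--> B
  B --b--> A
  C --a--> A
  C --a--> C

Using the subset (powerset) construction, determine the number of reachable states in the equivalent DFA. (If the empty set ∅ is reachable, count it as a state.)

5

Start state of the DFA: {A}.
{A} --a--> {C}  [new]
{A} --b--> {A, B}  [new]
{C} --a--> {A, C}  [new]
{C} --b--> ∅  [new]
{A, B} --a--> {C}  [seen]
{A, B} --b--> {A, B}  [seen]
{A, C} --a--> {A, C}  [seen]
{A, C} --b--> {A, B}  [seen]
∅ --a--> ∅  [seen]
∅ --b--> ∅  [seen]
Reachable DFA states: {A}, {C}, {A, B}, {A, C}, ∅.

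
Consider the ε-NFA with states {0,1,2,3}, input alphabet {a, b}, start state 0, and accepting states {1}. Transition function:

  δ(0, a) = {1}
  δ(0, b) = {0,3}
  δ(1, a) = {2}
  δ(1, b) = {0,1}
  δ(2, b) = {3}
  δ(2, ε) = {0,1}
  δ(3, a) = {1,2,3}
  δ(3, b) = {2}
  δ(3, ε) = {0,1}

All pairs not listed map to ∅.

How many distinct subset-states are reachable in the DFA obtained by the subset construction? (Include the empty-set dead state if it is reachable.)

Start state of the DFA: {0} (ε-closure of the NFA start).
{0} --a--> {1}  [new]
{0} --b--> {0,1,3}  [new]
{1} --a--> {0,1,2}  [new]
{1} --b--> {0,1}  [new]
{0,1,3} --a--> {0,1,2,3}  [new]
{0,1,3} --b--> {0,1,2,3}  [seen]
{0,1,2} --a--> {0,1,2}  [seen]
{0,1,2} --b--> {0,1,3}  [seen]
{0,1} --a--> {0,1,2}  [seen]
{0,1} --b--> {0,1,3}  [seen]
{0,1,2,3} --a--> {0,1,2,3}  [seen]
{0,1,2,3} --b--> {0,1,2,3}  [seen]
Reachable DFA states: {0}, {1}, {0,1,3}, {0,1,2}, {0,1}, {0,1,2,3}.

6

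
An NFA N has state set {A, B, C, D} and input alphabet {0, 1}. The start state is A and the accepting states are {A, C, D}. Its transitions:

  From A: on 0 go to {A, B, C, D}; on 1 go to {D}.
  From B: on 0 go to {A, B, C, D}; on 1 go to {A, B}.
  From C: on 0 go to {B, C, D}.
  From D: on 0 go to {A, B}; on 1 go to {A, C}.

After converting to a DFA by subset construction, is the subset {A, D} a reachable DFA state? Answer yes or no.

Start state of the DFA: {A}.
{A} --0--> {A, B, C, D}  [new]
{A} --1--> {D}  [new]
{A, B, C, D} --0--> {A, B, C, D}  [seen]
{A, B, C, D} --1--> {A, B, C, D}  [seen]
{D} --0--> {A, B}  [new]
{D} --1--> {A, C}  [new]
{A, B} --0--> {A, B, C, D}  [seen]
{A, B} --1--> {A, B, D}  [new]
{A, C} --0--> {A, B, C, D}  [seen]
{A, C} --1--> {D}  [seen]
{A, B, D} --0--> {A, B, C, D}  [seen]
{A, B, D} --1--> {A, B, C, D}  [seen]
Reachable DFA states: {A}, {A, B, C, D}, {D}, {A, B}, {A, C}, {A, B, D}.
{A, D} is not among them.

no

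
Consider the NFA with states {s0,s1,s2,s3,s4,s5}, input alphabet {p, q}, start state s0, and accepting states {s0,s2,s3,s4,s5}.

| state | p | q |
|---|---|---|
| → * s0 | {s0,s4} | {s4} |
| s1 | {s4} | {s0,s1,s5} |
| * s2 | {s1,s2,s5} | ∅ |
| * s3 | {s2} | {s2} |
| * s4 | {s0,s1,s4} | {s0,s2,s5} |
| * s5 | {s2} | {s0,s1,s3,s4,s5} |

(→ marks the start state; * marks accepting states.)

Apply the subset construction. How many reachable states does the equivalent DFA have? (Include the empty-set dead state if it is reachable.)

10

Start state of the DFA: {s0}.
{s0} --p--> {s0,s4}  [new]
{s0} --q--> {s4}  [new]
{s0,s4} --p--> {s0,s1,s4}  [new]
{s0,s4} --q--> {s0,s2,s4,s5}  [new]
{s4} --p--> {s0,s1,s4}  [seen]
{s4} --q--> {s0,s2,s5}  [new]
{s0,s1,s4} --p--> {s0,s1,s4}  [seen]
{s0,s1,s4} --q--> {s0,s1,s2,s4,s5}  [new]
{s0,s2,s4,s5} --p--> {s0,s1,s2,s4,s5}  [seen]
{s0,s2,s4,s5} --q--> {s0,s1,s2,s3,s4,s5}  [new]
{s0,s2,s5} --p--> {s0,s1,s2,s4,s5}  [seen]
{s0,s2,s5} --q--> {s0,s1,s3,s4,s5}  [new]
{s0,s1,s2,s4,s5} --p--> {s0,s1,s2,s4,s5}  [seen]
{s0,s1,s2,s4,s5} --q--> {s0,s1,s2,s3,s4,s5}  [seen]
{s0,s1,s2,s3,s4,s5} --p--> {s0,s1,s2,s4,s5}  [seen]
{s0,s1,s2,s3,s4,s5} --q--> {s0,s1,s2,s3,s4,s5}  [seen]
{s0,s1,s3,s4,s5} --p--> {s0,s1,s2,s4}  [new]
{s0,s1,s3,s4,s5} --q--> {s0,s1,s2,s3,s4,s5}  [seen]
{s0,s1,s2,s4} --p--> {s0,s1,s2,s4,s5}  [seen]
{s0,s1,s2,s4} --q--> {s0,s1,s2,s4,s5}  [seen]
Reachable DFA states: {s0}, {s0,s4}, {s4}, {s0,s1,s4}, {s0,s2,s4,s5}, {s0,s2,s5}, {s0,s1,s2,s4,s5}, {s0,s1,s2,s3,s4,s5}, {s0,s1,s3,s4,s5}, {s0,s1,s2,s4}.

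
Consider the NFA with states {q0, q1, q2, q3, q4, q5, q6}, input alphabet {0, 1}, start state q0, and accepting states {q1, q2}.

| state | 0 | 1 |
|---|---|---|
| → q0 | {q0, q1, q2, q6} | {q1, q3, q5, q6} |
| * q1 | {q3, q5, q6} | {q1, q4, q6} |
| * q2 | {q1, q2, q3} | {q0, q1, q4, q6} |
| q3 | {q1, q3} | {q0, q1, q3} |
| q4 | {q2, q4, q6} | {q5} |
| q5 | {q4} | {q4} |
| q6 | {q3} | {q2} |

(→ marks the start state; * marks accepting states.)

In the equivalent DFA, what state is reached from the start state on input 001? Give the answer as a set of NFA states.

Start: {q0}.
δ(q0,0) = {q0, q1, q2, q6}.
Union: {q0, q1, q2, q6}.
After 0: {q0, q1, q2, q6}.
δ(q0,0) = {q0, q1, q2, q6}; δ(q1,0) = {q3, q5, q6}; δ(q2,0) = {q1, q2, q3}; δ(q6,0) = {q3}.
Union: {q0, q1, q2, q3, q5, q6}.
After 0: {q0, q1, q2, q3, q5, q6}.
δ(q0,1) = {q1, q3, q5, q6}; δ(q1,1) = {q1, q4, q6}; δ(q2,1) = {q0, q1, q4, q6}; δ(q3,1) = {q0, q1, q3}; δ(q5,1) = {q4}; δ(q6,1) = {q2}.
Union: {q0, q1, q2, q3, q4, q5, q6}.
After 1: {q0, q1, q2, q3, q4, q5, q6}.

{q0, q1, q2, q3, q4, q5, q6}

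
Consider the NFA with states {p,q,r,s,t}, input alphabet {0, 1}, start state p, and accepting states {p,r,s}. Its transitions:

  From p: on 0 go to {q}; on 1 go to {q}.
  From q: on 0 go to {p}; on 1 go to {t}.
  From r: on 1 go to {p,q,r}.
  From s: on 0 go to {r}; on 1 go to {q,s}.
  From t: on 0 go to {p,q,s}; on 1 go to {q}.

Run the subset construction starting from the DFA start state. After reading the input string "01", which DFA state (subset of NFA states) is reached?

{t}

Start: {p}.
δ(p,0) = {q}.
Union: {q}.
After 0: {q}.
δ(q,1) = {t}.
Union: {t}.
After 1: {t}.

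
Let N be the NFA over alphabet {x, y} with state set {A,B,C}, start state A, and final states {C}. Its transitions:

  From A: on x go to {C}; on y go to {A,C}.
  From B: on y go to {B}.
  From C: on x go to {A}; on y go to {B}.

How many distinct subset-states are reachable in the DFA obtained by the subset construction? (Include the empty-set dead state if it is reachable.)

6

Start state of the DFA: {A}.
{A} --x--> {C}  [new]
{A} --y--> {A,C}  [new]
{C} --x--> {A}  [seen]
{C} --y--> {B}  [new]
{A,C} --x--> {A,C}  [seen]
{A,C} --y--> {A,B,C}  [new]
{B} --x--> ∅  [new]
{B} --y--> {B}  [seen]
{A,B,C} --x--> {A,C}  [seen]
{A,B,C} --y--> {A,B,C}  [seen]
∅ --x--> ∅  [seen]
∅ --y--> ∅  [seen]
Reachable DFA states: {A}, {C}, {A,C}, {B}, {A,B,C}, ∅.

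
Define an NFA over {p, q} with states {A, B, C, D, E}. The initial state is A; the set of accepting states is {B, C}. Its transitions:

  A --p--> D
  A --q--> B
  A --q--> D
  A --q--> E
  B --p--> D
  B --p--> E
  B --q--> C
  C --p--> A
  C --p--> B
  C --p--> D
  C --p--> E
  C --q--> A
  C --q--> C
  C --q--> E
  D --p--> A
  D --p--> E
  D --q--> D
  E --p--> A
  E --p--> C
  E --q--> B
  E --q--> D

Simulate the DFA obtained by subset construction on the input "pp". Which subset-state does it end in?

Start: {A}.
δ(A,p) = {D}.
Union: {D}.
After p: {D}.
δ(D,p) = {A, E}.
Union: {A, E}.
After p: {A, E}.

{A, E}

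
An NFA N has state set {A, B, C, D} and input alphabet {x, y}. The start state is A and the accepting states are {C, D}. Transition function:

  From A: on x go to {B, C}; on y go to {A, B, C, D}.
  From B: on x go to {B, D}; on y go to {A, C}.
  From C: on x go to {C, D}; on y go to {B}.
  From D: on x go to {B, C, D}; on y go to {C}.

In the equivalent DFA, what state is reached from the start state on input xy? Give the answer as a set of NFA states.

Start: {A}.
δ(A,x) = {B, C}.
Union: {B, C}.
After x: {B, C}.
δ(B,y) = {A, C}; δ(C,y) = {B}.
Union: {A, B, C}.
After y: {A, B, C}.

{A, B, C}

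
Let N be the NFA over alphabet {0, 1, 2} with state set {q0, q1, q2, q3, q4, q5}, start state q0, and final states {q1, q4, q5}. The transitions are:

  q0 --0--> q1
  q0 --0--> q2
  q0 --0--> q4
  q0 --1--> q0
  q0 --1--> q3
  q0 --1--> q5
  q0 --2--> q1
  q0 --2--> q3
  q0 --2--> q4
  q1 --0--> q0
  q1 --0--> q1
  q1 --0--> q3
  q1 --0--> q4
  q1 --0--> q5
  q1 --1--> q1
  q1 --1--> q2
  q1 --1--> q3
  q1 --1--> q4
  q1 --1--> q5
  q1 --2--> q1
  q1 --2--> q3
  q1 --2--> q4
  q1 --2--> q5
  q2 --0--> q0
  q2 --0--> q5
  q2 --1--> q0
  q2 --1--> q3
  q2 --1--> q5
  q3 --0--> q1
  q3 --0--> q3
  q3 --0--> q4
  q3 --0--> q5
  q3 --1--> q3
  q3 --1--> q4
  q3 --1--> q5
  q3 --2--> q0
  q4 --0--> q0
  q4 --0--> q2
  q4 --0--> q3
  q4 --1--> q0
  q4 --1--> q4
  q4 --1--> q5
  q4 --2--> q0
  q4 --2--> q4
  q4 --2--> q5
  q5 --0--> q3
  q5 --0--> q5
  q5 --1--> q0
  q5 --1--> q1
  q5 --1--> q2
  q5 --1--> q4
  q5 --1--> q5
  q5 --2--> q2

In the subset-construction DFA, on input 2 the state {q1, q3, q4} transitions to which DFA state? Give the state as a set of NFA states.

δ(q1,2) = {q1, q3, q4, q5}; δ(q3,2) = {q0}; δ(q4,2) = {q0, q4, q5}.
Union: {q0, q1, q3, q4, q5}.

{q0, q1, q3, q4, q5}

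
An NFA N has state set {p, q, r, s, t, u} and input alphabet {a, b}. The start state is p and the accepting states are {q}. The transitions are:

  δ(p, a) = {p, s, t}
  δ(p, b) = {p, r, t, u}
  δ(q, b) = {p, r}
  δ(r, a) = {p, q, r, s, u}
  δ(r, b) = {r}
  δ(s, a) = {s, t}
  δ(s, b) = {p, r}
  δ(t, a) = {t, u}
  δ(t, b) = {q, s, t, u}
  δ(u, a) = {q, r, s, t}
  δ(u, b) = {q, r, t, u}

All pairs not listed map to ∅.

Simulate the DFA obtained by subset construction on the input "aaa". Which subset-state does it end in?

Start: {p}.
δ(p,a) = {p, s, t}.
Union: {p, s, t}.
After a: {p, s, t}.
δ(p,a) = {p, s, t}; δ(s,a) = {s, t}; δ(t,a) = {t, u}.
Union: {p, s, t, u}.
After a: {p, s, t, u}.
δ(p,a) = {p, s, t}; δ(s,a) = {s, t}; δ(t,a) = {t, u}; δ(u,a) = {q, r, s, t}.
Union: {p, q, r, s, t, u}.
After a: {p, q, r, s, t, u}.

{p, q, r, s, t, u}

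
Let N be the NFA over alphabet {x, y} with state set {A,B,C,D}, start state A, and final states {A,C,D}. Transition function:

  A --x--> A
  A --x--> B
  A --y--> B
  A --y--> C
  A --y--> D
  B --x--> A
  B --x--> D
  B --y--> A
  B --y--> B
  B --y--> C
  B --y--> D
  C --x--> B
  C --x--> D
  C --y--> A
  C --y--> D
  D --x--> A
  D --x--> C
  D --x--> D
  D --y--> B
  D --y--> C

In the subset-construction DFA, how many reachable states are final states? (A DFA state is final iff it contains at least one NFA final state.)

Start state of the DFA: {A}.
{A} --x--> {A,B}  [new]
{A} --y--> {B,C,D}  [new]
{A,B} --x--> {A,B,D}  [new]
{A,B} --y--> {A,B,C,D}  [new]
{B,C,D} --x--> {A,B,C,D}  [seen]
{B,C,D} --y--> {A,B,C,D}  [seen]
{A,B,D} --x--> {A,B,C,D}  [seen]
{A,B,D} --y--> {A,B,C,D}  [seen]
{A,B,C,D} --x--> {A,B,C,D}  [seen]
{A,B,C,D} --y--> {A,B,C,D}  [seen]
Reachable DFA states: {A}, {A,B}, {B,C,D}, {A,B,D}, {A,B,C,D}.
Accepting DFA states (contain an NFA accepting state): {A}, {A,B}, {B,C,D}, {A,B,D}, {A,B,C,D}.

5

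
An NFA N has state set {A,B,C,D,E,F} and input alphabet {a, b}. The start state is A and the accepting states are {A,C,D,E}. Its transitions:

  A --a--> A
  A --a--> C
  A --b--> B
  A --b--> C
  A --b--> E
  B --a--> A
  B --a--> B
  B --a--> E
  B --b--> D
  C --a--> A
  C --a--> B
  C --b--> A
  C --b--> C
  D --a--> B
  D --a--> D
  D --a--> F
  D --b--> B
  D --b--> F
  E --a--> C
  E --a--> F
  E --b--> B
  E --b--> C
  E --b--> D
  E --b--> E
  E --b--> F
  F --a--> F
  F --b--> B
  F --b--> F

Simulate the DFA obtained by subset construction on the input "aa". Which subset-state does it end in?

{A,B,C}

Start: {A}.
δ(A,a) = {A,C}.
Union: {A,C}.
After a: {A,C}.
δ(A,a) = {A,C}; δ(C,a) = {A,B}.
Union: {A,B,C}.
After a: {A,B,C}.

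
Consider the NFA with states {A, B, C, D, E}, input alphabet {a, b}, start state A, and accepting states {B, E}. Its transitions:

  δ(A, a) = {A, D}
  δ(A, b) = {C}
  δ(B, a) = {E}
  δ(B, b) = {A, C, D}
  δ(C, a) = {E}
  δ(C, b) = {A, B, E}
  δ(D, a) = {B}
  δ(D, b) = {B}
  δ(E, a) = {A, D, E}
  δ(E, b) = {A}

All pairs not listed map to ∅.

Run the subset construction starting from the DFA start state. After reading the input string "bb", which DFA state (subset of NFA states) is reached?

{A, B, E}

Start: {A}.
δ(A,b) = {C}.
Union: {C}.
After b: {C}.
δ(C,b) = {A, B, E}.
Union: {A, B, E}.
After b: {A, B, E}.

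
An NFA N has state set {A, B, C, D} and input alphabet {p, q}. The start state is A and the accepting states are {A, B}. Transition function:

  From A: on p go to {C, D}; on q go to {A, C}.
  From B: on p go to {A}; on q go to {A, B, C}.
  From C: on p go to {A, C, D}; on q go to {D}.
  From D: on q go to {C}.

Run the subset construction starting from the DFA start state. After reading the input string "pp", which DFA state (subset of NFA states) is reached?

{A, C, D}

Start: {A}.
δ(A,p) = {C, D}.
Union: {C, D}.
After p: {C, D}.
δ(C,p) = {A, C, D}; δ(D,p) = ∅.
Union: {A, C, D}.
After p: {A, C, D}.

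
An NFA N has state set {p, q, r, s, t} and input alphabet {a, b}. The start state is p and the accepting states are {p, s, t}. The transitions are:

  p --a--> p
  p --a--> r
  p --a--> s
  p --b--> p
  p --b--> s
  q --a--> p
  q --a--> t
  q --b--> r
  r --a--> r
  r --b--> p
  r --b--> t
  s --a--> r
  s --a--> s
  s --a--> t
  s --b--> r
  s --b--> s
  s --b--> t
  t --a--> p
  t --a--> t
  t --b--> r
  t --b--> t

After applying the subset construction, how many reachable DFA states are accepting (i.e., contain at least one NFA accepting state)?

Start state of the DFA: {p}.
{p} --a--> {p, r, s}  [new]
{p} --b--> {p, s}  [new]
{p, r, s} --a--> {p, r, s, t}  [new]
{p, r, s} --b--> {p, r, s, t}  [seen]
{p, s} --a--> {p, r, s, t}  [seen]
{p, s} --b--> {p, r, s, t}  [seen]
{p, r, s, t} --a--> {p, r, s, t}  [seen]
{p, r, s, t} --b--> {p, r, s, t}  [seen]
Reachable DFA states: {p}, {p, r, s}, {p, s}, {p, r, s, t}.
Accepting DFA states (contain an NFA accepting state): {p}, {p, r, s}, {p, s}, {p, r, s, t}.

4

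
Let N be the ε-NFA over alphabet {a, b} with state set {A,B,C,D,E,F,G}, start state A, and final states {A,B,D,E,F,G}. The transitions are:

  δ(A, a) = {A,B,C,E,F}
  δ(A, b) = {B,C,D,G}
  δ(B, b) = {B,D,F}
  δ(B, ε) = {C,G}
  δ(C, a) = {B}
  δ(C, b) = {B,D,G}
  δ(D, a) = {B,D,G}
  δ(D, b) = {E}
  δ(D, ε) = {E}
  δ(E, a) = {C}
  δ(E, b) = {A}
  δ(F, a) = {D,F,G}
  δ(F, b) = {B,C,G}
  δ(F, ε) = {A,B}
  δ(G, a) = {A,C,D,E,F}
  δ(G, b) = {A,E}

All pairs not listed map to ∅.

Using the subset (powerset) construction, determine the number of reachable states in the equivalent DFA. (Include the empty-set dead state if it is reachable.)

Start state of the DFA: {A} (ε-closure of the NFA start).
{A} --a--> {A,B,C,E,F,G}  [new]
{A} --b--> {B,C,D,E,G}  [new]
{A,B,C,E,F,G} --a--> {A,B,C,D,E,F,G}  [new]
{A,B,C,E,F,G} --b--> {A,B,C,D,E,F,G}  [seen]
{B,C,D,E,G} --a--> {A,B,C,D,E,F,G}  [seen]
{B,C,D,E,G} --b--> {A,B,C,D,E,F,G}  [seen]
{A,B,C,D,E,F,G} --a--> {A,B,C,D,E,F,G}  [seen]
{A,B,C,D,E,F,G} --b--> {A,B,C,D,E,F,G}  [seen]
Reachable DFA states: {A}, {A,B,C,E,F,G}, {B,C,D,E,G}, {A,B,C,D,E,F,G}.

4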